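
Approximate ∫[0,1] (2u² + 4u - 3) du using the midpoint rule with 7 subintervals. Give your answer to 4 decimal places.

h = (1 − 0)/7 = 0.142857.
Midpoints m₁,…,m₇ = 0.071429, 0.214286, 0.357143, 0.5, 0.642857, 0.785714, 0.928571.
f(m₁)=-2.704082, f(m₂)=-2.051020, f(m₃)=-1.316327, f(m₄)=-0.5, f(m₅)=0.397959, f(m₆)=1.377551, f(m₇)=2.438776.
h·[f(m₁) + f(m₂) + f(m₃) + f(m₄) + f(m₅) + f(m₆) + f(m₇)] = 0.142857·(-2.357143) = -0.3367.

-0.3367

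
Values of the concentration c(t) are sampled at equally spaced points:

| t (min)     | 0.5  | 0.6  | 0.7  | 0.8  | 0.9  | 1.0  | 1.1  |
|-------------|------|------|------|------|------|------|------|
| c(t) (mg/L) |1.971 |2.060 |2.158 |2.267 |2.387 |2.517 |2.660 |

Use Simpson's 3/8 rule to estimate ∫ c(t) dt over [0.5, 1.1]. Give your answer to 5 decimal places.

h = 0.1, n = 6.
(3h/8)·[y₀ + 3y₁ + 3y₂ + 2y₃ + 3y₄ + 3y₅ + y₆] = 0.0375·(36.531) = 1.36991.

1.36991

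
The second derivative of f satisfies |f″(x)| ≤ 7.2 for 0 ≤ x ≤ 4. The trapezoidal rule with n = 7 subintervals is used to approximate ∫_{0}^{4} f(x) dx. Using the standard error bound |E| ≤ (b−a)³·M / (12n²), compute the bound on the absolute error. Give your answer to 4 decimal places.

0.7837

|E| ≤ (4)³·7.2 / (12·7²) = 460.8/588 = 0.7837.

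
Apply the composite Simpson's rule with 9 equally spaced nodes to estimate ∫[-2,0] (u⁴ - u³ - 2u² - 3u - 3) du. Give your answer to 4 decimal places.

5.0677

h = (0 − (-2))/8 = 0.25.
Nodes u₀,…,u₈ = -2, -1.75, -1.5, -1.25, -1, -0.75, -0.5, -0.25, 0.
f(u) = u⁴ - u³ - 2u² - 3u - 3: f₀=19, f₁=10.86328125, f₂=5.4375, f₃=2.01953125, f₄=0, f₅=-1.13671875, f₆=-1.8125, f₇=-2.35546875, f₈=-3.
(h/3)·[f₀ + 4f₁ + 2f₂ + 4f₃ + 2f₄ + 4f₅ + 2f₆ + 4f₇ + f₈] = 0.083333·(60.8125) = 5.0677.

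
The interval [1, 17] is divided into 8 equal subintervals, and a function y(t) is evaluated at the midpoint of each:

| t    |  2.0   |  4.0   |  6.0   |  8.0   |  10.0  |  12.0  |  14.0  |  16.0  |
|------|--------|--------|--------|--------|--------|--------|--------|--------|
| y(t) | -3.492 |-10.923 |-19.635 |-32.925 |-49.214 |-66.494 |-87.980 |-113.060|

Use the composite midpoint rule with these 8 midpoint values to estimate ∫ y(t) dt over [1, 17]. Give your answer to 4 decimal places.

-767.4460

h = 2, n = 8.
h·[y(m₁) + y(m₂) + y(m₃) + y(m₄) + y(m₅) + y(m₆) + y(m₇) + y(m₈)] = 2·(-383.723) = -767.4460.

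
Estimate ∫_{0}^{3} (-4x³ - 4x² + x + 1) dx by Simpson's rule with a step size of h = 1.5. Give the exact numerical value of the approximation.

h = (3 − 0)/2 = 1.5.
Nodes x₀,…,x₂ = 0, 1.5, 3.
f(x) = -4x³ - 4x² + x + 1: f₀=1, f₁=-20, f₂=-140.
(h/3)·[f₀ + 4f₁ + f₂] = 0.5·(-219) = -109.5.

-109.5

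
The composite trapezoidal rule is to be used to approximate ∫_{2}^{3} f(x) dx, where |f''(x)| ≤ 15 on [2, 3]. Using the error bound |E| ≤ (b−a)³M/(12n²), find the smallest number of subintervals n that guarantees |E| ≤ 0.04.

6

Need 15/(12n²) ≤ 0.04.
n² ≥ 15/(12·0.04) = 31.25 ⇒ n ≥ 5.5902, so the smallest n is 6.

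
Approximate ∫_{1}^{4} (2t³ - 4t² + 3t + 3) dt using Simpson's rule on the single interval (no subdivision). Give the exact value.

S = (b−a)/6 · [f(1) + 4f(2.5) + f(4)] = 0.5·[4 + 4·16.75 + 79] = 75.

75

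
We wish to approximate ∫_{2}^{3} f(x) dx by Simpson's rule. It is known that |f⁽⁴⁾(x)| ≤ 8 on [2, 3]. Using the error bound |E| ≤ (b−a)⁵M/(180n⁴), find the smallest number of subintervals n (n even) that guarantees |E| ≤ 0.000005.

10

Need 8/(180n⁴) ≤ 0.000005.
n⁴ ≥ 8/(180·0.000005) = 8888.89 ⇒ n ≥ 9.7098, so the smallest even n is 10. (n must be even for Simpson's rule.)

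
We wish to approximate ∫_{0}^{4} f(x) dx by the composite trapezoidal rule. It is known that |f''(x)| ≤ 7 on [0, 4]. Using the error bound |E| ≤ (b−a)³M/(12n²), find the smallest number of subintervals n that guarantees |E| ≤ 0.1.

20

Need 448/(12n²) ≤ 0.1.
n² ≥ 448/(12·0.1) = 373.333 ⇒ n ≥ 19.3218, so the smallest n is 20.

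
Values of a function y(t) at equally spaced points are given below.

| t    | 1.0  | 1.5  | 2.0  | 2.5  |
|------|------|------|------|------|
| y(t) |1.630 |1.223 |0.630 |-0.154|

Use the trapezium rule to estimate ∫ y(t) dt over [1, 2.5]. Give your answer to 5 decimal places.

h = 0.5, n = 3.
(h/2)·[y₀ + 2y₁ + 2y₂ + y₃] = 0.25·(5.182) = 1.29550.

1.29550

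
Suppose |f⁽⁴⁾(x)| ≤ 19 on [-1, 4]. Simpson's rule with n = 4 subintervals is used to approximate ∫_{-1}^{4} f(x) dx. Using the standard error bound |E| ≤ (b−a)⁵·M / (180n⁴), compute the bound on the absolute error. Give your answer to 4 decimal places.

1.2885

|E| ≤ (5)⁵·19 / (180·4⁴) = 59375/46080 = 1.2885.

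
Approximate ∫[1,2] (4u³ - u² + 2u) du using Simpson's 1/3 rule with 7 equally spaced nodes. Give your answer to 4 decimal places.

15.6667

h = (2 − 1)/6 = 0.166667.
Nodes u₀,…,u₆ = 1, 1.166667, 1.333333, 1.5, 1.666667, 1.833333, 2.
f(u) = 4u³ - u² + 2u: f₀=5, f₁=7.324074, f₂=10.370370, f₃=14.25, f₄=19.074074, f₅=24.953704, f₆=32.
(h/3)·[f₀ + 4f₁ + 2f₂ + 4f₃ + 2f₄ + 4f₅ + f₆] = 0.055556·(282) = 15.6667.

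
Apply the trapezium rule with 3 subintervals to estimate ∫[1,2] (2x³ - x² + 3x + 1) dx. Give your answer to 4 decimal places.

10.8148

h = (2 − 1)/3 = 0.333333.
Nodes x₀,…,x₃ = 1, 1.333333, 1.666667, 2.
f(x) = 2x³ - x² + 3x + 1: f₀=5, f₁=7.962963, f₂=12.481481, f₃=19.
(h/2)·[f₀ + 2f₁ + 2f₂ + f₃] = 0.166667·(64.888889) = 10.8148.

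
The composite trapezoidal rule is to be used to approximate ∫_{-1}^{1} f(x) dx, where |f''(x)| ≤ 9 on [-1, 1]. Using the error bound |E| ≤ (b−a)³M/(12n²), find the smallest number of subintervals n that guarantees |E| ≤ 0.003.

45

Need 72/(12n²) ≤ 0.003.
n² ≥ 72/(12·0.003) = 2000 ⇒ n ≥ 44.7214, so the smallest n is 45.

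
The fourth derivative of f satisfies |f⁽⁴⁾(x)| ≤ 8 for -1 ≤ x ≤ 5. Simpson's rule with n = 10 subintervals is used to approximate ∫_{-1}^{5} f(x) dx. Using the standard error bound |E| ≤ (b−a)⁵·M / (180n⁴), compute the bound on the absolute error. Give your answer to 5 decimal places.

0.03456

|E| ≤ (6)⁵·8 / (180·10⁴) = 62208/1800000 = 0.03456.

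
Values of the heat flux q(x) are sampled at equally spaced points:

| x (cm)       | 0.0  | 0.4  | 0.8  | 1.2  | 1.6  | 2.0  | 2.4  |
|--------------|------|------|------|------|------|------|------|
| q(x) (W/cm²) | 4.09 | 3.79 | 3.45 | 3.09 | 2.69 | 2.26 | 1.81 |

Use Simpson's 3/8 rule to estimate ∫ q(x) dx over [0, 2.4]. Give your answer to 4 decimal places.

h = 0.4, n = 6.
(3h/8)·[y₀ + 3y₁ + 3y₂ + 2y₃ + 3y₄ + 3y₅ + y₆] = 0.15·(48.65) = 7.2975.

7.2975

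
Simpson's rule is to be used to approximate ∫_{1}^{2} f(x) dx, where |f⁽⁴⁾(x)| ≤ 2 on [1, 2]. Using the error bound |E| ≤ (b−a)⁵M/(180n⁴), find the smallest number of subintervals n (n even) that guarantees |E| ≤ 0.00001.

Need 2/(180n⁴) ≤ 0.00001.
n⁴ ≥ 2/(180·0.00001) = 1111.11 ⇒ n ≥ 5.7735, so the smallest even n is 6. (n must be even for Simpson's rule.)

6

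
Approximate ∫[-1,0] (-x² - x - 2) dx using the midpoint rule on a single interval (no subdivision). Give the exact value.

M = (b−a)·f(-0.5) = 1·(-1.75) = -1.75.

-1.75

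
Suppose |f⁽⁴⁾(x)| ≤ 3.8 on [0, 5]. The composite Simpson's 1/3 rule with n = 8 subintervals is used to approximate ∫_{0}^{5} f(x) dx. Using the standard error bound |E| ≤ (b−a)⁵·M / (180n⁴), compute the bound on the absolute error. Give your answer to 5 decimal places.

|E| ≤ (5)⁵·3.8 / (180·8⁴) = 11875/737280 = 0.01611.

0.01611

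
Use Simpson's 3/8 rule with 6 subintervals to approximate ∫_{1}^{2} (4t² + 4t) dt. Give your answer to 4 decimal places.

15.3333

h = (2 − 1)/6 = 0.166667.
Nodes t₀,…,t₆ = 1, 1.166667, 1.333333, 1.5, 1.666667, 1.833333, 2.
f(t) = 4t² + 4t: f₀=8, f₁=10.111111, f₂=12.444444, f₃=15, f₄=17.777778, f₅=20.777778, f₆=24.
(3h/8)·[f₀ + 3f₁ + 3f₂ + 2f₃ + 3f₄ + 3f₅ + f₆] = 0.0625·(245.333333) = 15.3333.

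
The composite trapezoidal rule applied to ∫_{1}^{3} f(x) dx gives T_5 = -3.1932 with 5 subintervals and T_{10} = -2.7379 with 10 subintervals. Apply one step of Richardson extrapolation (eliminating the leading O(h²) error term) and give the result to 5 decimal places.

-2.58613

R = (4·T_{10} − T_5) / 3 = (4·(-2.7379) − (-3.1932))/3 = (-7.7584)/3 = -2.58613.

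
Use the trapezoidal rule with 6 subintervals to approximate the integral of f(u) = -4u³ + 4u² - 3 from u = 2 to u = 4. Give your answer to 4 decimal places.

-172.5185

h = (4 − 2)/6 = 0.333333.
Nodes u₀,…,u₆ = 2, 2.333333, 2.666667, 3, 3.333333, 3.666667, 4.
f(u) = -4u³ + 4u² - 3: f₀=-19, f₁=-32.037037, f₂=-50.407407, f₃=-75, f₄=-106.703704, f₅=-146.407407, f₆=-195.
(h/2)·[f₀ + 2f₁ + 2f₂ + 2f₃ + 2f₄ + 2f₅ + f₆] = 0.166667·(-1035.111111) = -172.5185.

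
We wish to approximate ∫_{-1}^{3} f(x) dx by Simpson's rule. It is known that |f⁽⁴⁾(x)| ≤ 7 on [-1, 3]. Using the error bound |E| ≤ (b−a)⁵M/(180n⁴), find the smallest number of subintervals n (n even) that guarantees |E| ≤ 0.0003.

Need 7168/(180n⁴) ≤ 0.0003.
n⁴ ≥ 7168/(180·0.0003) = 132741 ⇒ n ≥ 19.0876, so the smallest even n is 20. (n must be even for Simpson's rule.)

20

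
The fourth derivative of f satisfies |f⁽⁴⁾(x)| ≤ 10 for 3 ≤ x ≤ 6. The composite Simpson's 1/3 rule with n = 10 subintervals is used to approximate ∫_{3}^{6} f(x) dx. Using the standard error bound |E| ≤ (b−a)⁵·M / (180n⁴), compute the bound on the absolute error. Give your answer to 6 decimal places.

0.001350

|E| ≤ (3)⁵·10 / (180·10⁴) = 2430/1800000 = 0.001350.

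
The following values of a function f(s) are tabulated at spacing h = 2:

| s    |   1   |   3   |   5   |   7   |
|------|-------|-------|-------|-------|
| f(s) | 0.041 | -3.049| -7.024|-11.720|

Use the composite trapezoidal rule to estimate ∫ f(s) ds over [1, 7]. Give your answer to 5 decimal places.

h = 2, n = 3.
(h/2)·[y₀ + 2y₁ + 2y₂ + y₃] = 1·(-31.825) = -31.82500.

-31.82500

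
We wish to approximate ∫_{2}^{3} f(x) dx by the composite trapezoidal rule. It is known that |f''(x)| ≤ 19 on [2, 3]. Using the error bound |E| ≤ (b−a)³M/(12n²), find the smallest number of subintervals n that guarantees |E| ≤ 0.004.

20

Need 19/(12n²) ≤ 0.004.
n² ≥ 19/(12·0.004) = 395.833 ⇒ n ≥ 19.8956, so the smallest n is 20.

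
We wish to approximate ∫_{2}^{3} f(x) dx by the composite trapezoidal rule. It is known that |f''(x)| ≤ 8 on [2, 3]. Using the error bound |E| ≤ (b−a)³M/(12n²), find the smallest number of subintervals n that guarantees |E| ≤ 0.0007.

Need 8/(12n²) ≤ 0.0007.
n² ≥ 8/(12·0.0007) = 952.381 ⇒ n ≥ 30.8607, so the smallest n is 31.

31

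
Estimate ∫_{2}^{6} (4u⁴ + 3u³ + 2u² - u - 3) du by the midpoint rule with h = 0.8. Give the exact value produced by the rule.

7169.20448

h = (6 − 2)/5 = 0.8.
Midpoints m₁,…,m₅ = 2.4, 3.2, 4, 4.8, 5.6.
f(m₁)=180.3024, f(m₂)=532.0144, f(m₃)=1241, f(m₄)=2493.4224, f(m₅)=4514.7664.
h·[f(m₁) + f(m₂) + f(m₃) + f(m₄) + f(m₅)] = 0.8·(8961.5056) = 7169.20448.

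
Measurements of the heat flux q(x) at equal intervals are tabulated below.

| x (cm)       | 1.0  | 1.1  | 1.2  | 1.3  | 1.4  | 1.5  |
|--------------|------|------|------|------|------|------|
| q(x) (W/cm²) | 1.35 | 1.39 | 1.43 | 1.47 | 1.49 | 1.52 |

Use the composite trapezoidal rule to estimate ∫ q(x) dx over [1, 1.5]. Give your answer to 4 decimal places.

0.7215

h = 0.1, n = 5.
(h/2)·[y₀ + 2y₁ + 2y₂ + 2y₃ + 2y₄ + y₅] = 0.05·(14.43) = 0.7215.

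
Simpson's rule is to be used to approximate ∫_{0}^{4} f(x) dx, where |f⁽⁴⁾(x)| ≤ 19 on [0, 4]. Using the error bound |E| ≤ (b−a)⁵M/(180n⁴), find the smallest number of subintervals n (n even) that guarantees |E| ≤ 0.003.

Need 19456/(180n⁴) ≤ 0.003.
n⁴ ≥ 19456/(180·0.003) = 36029.6 ⇒ n ≥ 13.7773, so the smallest even n is 14. (n must be even for Simpson's rule.)

14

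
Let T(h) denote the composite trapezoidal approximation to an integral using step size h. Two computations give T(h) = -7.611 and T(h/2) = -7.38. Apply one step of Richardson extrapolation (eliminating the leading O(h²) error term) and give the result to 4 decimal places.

R = (4·T(h/2) − T(h)) / 3 = (4·(-7.38) − (-7.611))/3 = (-21.909)/3 = -7.3030.

-7.3030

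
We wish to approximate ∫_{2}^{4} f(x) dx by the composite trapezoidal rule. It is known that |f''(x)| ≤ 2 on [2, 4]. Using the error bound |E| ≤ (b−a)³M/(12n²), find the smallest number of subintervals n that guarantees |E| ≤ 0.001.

37

Need 16/(12n²) ≤ 0.001.
n² ≥ 16/(12·0.001) = 1333.33 ⇒ n ≥ 36.5148, so the smallest n is 37.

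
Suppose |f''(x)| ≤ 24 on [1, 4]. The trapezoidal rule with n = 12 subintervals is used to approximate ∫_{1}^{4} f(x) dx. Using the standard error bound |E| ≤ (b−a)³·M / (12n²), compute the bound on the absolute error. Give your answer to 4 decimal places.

0.3750

|E| ≤ (3)³·24 / (12·12²) = 648/1728 = 0.3750.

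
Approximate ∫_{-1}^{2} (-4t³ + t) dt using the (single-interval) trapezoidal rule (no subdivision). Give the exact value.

-40.5

T = (b−a)/2 · [f(-1) + f(2)] = 1.5·[3 + (-30)] = -40.5.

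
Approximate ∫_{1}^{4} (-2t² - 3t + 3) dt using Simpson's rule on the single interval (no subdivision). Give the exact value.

-55.5

S = (b−a)/6 · [f(1) + 4f(2.5) + f(4)] = 0.5·[(-2) + 4·(-17) + (-41)] = -55.5.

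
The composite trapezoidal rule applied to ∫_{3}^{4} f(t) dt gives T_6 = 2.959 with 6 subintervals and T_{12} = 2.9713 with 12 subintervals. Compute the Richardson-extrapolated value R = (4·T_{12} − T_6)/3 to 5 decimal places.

2.97540

R = (4·T_{12} − T_6) / 3 = (4·2.9713 − 2.959)/3 = (8.9262)/3 = 2.97540.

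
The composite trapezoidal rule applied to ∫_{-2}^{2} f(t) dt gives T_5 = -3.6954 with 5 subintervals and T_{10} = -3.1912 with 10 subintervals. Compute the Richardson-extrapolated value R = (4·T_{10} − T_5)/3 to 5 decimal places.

-3.02313

R = (4·T_{10} − T_5) / 3 = (4·(-3.1912) − (-3.6954))/3 = (-9.0694)/3 = -3.02313.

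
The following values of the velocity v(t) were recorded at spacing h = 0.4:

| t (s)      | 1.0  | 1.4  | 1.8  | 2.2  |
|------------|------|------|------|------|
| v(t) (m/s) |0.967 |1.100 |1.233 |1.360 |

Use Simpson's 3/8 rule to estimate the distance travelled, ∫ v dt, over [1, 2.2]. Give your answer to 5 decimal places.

1.39890

h = 0.4, n = 3.
(3h/8)·[y₀ + 3y₁ + 3y₂ + y₃] = 0.15·(9.326) = 1.39890.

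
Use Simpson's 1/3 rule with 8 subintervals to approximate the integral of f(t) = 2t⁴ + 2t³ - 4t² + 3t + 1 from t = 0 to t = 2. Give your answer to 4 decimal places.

18.1354

h = (2 − 0)/8 = 0.25.
Nodes t₀,…,t₈ = 0, 0.25, 0.5, 0.75, 1, 1.25, 1.5, 1.75, 2.
f(t) = 2t⁴ + 2t³ - 4t² + 3t + 1: f₀=1, f₁=1.5390625, f₂=1.875, f₃=2.4765625, f₄=4, f₅=7.2890625, f₆=13.375, f₇=23.4765625, f₈=39.
(h/3)·[f₀ + 4f₁ + 2f₂ + 4f₃ + 2f₄ + 4f₅ + 2f₆ + 4f₇ + f₈] = 0.083333·(217.625) = 18.1354.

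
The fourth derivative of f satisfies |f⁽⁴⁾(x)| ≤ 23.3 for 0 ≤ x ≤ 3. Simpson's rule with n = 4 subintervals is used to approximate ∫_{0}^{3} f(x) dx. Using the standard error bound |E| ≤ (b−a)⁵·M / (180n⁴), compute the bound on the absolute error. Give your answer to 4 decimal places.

0.1229

|E| ≤ (3)⁵·23.3 / (180·4⁴) = 5661.9/46080 = 0.1229.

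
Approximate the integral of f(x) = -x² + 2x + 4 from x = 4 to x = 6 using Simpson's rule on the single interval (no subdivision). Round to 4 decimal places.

-22.6667

S = (b−a)/6 · [f(4) + 4f(5) + f(6)] = 0.333333·[(-4) + 4·(-11) + (-20)] = -22.6667.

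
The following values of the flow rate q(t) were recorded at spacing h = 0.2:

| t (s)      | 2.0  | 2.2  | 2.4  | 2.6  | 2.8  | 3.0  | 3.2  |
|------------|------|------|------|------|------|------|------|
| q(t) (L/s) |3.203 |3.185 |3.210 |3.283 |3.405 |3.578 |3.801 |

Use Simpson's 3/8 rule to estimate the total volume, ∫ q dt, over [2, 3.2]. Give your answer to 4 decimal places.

4.0278

h = 0.2, n = 6.
(3h/8)·[y₀ + 3y₁ + 3y₂ + 2y₃ + 3y₄ + 3y₅ + y₆] = 0.075·(53.704) = 4.0278.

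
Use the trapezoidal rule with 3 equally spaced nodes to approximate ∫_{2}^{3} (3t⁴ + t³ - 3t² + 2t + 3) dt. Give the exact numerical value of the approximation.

136.78125

h = (3 − 2)/2 = 0.5.
Nodes t₀,…,t₂ = 2, 2.5, 3.
f(t) = 3t⁴ + t³ - 3t² + 2t + 3: f₀=51, f₁=122.0625, f₂=252.
(h/2)·[f₀ + 2f₁ + f₂] = 0.25·(547.125) = 136.78125.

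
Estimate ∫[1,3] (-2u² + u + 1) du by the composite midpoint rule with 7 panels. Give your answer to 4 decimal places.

h = (3 − 1)/7 = 0.285714.
Midpoints m₁,…,m₇ = 1.142857, 1.428571, 1.714286, 2, 2.285714, 2.571429, 2.857143.
f(m₁)=-0.469388, f(m₂)=-1.653061, f(m₃)=-3.163265, f(m₄)=-5, f(m₅)=-7.163265, f(m₆)=-9.653061, f(m₇)=-12.469388.
h·[f(m₁) + f(m₂) + f(m₃) + f(m₄) + f(m₅) + f(m₆) + f(m₇)] = 0.285714·(-39.571429) = -11.3061.

-11.3061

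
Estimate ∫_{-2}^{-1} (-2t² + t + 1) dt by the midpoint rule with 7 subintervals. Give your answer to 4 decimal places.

-5.1633

h = (-1 − (-2))/7 = 0.142857.
Midpoints m₁,…,m₇ = -1.928571, -1.785714, -1.642857, -1.5, -1.357143, -1.214286, -1.071429.
f(m₁)=-8.367347, f(m₂)=-7.163265, f(m₃)=-6.040816, f(m₄)=-5, f(m₅)=-4.040816, f(m₆)=-3.163265, f(m₇)=-2.367347.
h·[f(m₁) + f(m₂) + f(m₃) + f(m₄) + f(m₅) + f(m₆) + f(m₇)] = 0.142857·(-36.142857) = -5.1633.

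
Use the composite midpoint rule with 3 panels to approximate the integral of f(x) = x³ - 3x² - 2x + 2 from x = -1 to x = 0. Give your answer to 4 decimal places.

1.7917

h = (0 − (-1))/3 = 0.333333.
Midpoints m₁,…,m₃ = -0.833333, -0.5, -0.166667.
f(m₁)=1.004630, f(m₂)=2.125, f(m₃)=2.245370.
h·[f(m₁) + f(m₂) + f(m₃)] = 0.333333·(5.375) = 1.7917.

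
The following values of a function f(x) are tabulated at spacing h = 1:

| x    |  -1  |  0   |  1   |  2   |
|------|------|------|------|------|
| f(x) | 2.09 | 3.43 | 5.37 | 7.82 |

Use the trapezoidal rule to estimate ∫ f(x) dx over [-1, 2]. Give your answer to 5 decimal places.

13.75500

h = 1, n = 3.
(h/2)·[y₀ + 2y₁ + 2y₂ + y₃] = 0.5·(27.51) = 13.75500.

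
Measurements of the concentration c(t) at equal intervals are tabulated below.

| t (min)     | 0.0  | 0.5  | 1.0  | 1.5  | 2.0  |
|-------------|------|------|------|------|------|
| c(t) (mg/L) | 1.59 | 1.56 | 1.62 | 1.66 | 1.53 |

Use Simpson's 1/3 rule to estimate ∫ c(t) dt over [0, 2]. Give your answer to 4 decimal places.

3.2067

h = 0.5, n = 4.
(h/3)·[y₀ + 4y₁ + 2y₂ + 4y₃ + y₄] = 0.166667·(19.24) = 3.2067.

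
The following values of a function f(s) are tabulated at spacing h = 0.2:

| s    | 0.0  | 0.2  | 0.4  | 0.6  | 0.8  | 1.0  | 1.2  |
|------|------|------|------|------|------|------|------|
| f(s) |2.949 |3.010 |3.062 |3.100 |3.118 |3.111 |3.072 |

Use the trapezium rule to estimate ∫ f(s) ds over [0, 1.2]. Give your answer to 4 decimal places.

3.6823

h = 0.2, n = 6.
(h/2)·[y₀ + 2y₁ + 2y₂ + 2y₃ + 2y₄ + 2y₅ + y₆] = 0.1·(36.823) = 3.6823.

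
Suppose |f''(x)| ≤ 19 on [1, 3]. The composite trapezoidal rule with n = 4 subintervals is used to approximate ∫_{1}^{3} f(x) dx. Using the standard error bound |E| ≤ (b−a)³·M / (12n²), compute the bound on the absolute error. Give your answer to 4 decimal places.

|E| ≤ (2)³·19 / (12·4²) = 152/192 = 0.7917.

0.7917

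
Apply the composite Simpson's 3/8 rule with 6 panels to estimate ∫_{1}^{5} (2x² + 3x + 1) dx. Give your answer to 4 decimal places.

122.6667

h = (5 − 1)/6 = 0.666667.
Nodes x₀,…,x₆ = 1, 1.666667, 2.333333, 3, 3.666667, 4.333333, 5.
f(x) = 2x² + 3x + 1: f₀=6, f₁=11.555556, f₂=18.888889, f₃=28, f₄=38.888889, f₅=51.555556, f₆=66.
(3h/8)·[f₀ + 3f₁ + 3f₂ + 2f₃ + 3f₄ + 3f₅ + f₆] = 0.25·(490.666667) = 122.6667.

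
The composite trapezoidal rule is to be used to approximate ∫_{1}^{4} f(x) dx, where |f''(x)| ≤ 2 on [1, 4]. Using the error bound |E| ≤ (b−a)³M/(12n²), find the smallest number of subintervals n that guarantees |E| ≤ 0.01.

22

Need 54/(12n²) ≤ 0.01.
n² ≥ 54/(12·0.01) = 450 ⇒ n ≥ 21.2132, so the smallest n is 22.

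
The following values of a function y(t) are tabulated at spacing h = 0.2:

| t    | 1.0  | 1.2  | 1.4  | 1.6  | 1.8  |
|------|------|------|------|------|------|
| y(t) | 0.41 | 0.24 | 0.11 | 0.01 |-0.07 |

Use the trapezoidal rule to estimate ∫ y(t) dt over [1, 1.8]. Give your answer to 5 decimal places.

h = 0.2, n = 4.
(h/2)·[y₀ + 2y₁ + 2y₂ + 2y₃ + y₄] = 0.1·(1.06) = 0.10600.

0.10600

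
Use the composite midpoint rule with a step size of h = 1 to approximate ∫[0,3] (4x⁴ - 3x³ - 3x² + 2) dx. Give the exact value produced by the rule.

99.125

h = (3 − 0)/3 = 1.
Midpoints m₁,…,m₃ = 0.5, 1.5, 2.5.
f(m₁)=1.125, f(m₂)=5.375, f(m₃)=92.625.
h·[f(m₁) + f(m₂) + f(m₃)] = 1·(99.125) = 99.125.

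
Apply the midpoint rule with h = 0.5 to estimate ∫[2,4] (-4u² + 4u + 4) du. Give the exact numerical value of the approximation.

h = (4 − 2)/4 = 0.5.
Midpoints m₁,…,m₄ = 2.25, 2.75, 3.25, 3.75.
f(m₁)=-7.25, f(m₂)=-15.25, f(m₃)=-25.25, f(m₄)=-37.25.
h·[f(m₁) + f(m₂) + f(m₃) + f(m₄)] = 0.5·(-85) = -42.5.

-42.5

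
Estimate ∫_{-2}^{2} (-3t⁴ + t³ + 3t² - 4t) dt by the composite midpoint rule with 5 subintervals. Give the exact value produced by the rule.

h = (2 − (-2))/5 = 0.8.
Midpoints m₁,…,m₅ = -1.6, -0.8, 0, 0.8, 1.6.
f(m₁)=-9.6768, f(m₂)=3.3792, f(m₃)=0, f(m₄)=-1.9968, f(m₅)=-14.2848.
h·[f(m₁) + f(m₂) + f(m₃) + f(m₄) + f(m₅)] = 0.8·(-22.5792) = -18.06336.

-18.06336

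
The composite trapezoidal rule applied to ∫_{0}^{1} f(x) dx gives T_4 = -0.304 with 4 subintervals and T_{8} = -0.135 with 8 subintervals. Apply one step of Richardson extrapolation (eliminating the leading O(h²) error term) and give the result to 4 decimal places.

R = (4·T_{8} − T_4) / 3 = (4·(-0.135) − (-0.304))/3 = (-0.236)/3 = -0.0787.

-0.0787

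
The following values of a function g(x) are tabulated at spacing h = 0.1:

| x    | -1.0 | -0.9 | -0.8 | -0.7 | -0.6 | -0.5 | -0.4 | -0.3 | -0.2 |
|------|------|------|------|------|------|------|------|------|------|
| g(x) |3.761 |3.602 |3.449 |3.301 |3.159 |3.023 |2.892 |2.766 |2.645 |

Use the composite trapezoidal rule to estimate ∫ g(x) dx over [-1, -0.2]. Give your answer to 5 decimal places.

2.53950

h = 0.1, n = 8.
(h/2)·[y₀ + 2y₁ + 2y₂ + 2y₃ + 2y₄ + 2y₅ + 2y₆ + 2y₇ + y₈] = 0.05·(50.790) = 2.53950.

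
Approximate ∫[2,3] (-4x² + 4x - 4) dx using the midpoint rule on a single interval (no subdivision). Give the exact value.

-19

M = (b−a)·f(2.5) = 1·(-19) = -19.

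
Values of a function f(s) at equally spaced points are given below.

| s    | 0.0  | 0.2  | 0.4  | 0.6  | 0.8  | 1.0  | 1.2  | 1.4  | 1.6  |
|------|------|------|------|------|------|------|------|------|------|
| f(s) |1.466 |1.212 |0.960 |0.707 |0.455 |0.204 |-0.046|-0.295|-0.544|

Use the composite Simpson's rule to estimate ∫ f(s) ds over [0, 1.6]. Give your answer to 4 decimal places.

0.7315

h = 0.2, n = 8.
(h/3)·[y₀ + 4y₁ + 2y₂ + 4y₃ + 2y₄ + 4y₅ + 2y₆ + 4y₇ + y₈] = 0.066667·(10.972) = 0.7315.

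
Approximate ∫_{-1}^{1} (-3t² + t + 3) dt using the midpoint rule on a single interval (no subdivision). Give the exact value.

M = (b−a)·f(0) = 2·(3) = 6.

6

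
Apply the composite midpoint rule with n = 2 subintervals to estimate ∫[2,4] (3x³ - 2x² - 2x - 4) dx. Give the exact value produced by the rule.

118.5

h = (4 − 2)/2 = 1.
Midpoints m₁,…,m₂ = 2.5, 3.5.
f(m₁)=25.375, f(m₂)=93.125.
h·[f(m₁) + f(m₂)] = 1·(118.5) = 118.5.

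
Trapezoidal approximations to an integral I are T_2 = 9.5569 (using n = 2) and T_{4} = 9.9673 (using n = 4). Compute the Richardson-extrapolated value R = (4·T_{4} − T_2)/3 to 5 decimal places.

R = (4·T_{4} − T_2) / 3 = (4·9.9673 − 9.5569)/3 = (30.3123)/3 = 10.10410.

10.10410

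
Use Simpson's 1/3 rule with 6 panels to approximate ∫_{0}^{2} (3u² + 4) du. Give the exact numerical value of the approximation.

16

h = (2 − 0)/6 = 0.333333.
Nodes u₀,…,u₆ = 0, 0.333333, 0.666667, 1, 1.333333, 1.666667, 2.
f(u) = 3u² + 4: f₀=4, f₁=4.333333, f₂=5.333333, f₃=7, f₄=9.333333, f₅=12.333333, f₆=16.
(h/3)·[f₀ + 4f₁ + 2f₂ + 4f₃ + 2f₄ + 4f₅ + f₆] = 0.111111·(144) = 16.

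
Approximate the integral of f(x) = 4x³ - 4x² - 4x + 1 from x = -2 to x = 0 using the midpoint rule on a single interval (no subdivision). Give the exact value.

-6

M = (b−a)·f(-1) = 2·(-3) = -6.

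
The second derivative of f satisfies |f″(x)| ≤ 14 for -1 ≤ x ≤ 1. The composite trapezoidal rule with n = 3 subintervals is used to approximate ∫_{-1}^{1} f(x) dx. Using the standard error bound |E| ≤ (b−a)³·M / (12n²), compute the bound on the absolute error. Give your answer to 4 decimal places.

1.0370

|E| ≤ (2)³·14 / (12·3²) = 112/108 = 1.0370.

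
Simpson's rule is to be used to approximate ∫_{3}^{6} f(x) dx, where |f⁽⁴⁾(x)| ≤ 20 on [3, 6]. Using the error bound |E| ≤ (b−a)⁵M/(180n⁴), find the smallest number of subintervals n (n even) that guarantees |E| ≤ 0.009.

Need 4860/(180n⁴) ≤ 0.009.
n⁴ ≥ 4860/(180·0.009) = 3000 ⇒ n ≥ 7.4008, so the smallest even n is 8. (n must be even for Simpson's rule.)

8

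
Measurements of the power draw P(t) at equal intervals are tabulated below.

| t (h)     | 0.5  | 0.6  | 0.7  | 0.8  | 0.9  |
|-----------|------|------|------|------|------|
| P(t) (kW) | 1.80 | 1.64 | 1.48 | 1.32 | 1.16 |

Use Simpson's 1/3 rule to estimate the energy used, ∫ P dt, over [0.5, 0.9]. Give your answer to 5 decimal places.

h = 0.1, n = 4.
(h/3)·[y₀ + 4y₁ + 2y₂ + 4y₃ + y₄] = 0.033333·(17.76) = 0.59200.

0.59200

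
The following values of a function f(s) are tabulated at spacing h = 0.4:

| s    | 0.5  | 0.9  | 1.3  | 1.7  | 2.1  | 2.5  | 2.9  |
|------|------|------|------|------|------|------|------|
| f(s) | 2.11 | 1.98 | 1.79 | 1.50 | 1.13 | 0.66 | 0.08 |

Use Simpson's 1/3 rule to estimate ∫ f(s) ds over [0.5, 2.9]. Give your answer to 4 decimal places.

3.2787

h = 0.4, n = 6.
(h/3)·[y₀ + 4y₁ + 2y₂ + 4y₃ + 2y₄ + 4y₅ + y₆] = 0.133333·(24.59) = 3.2787.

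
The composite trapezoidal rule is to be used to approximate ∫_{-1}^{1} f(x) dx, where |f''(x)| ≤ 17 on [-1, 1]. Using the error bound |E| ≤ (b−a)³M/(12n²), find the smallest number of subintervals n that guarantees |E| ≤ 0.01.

Need 136/(12n²) ≤ 0.01.
n² ≥ 136/(12·0.01) = 1133.33 ⇒ n ≥ 33.6650, so the smallest n is 34.

34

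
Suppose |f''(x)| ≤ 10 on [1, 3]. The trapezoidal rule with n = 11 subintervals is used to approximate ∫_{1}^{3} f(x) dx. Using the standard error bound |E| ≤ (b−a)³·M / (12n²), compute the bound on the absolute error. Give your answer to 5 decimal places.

0.05510

|E| ≤ (2)³·10 / (12·11²) = 80/1452 = 0.05510.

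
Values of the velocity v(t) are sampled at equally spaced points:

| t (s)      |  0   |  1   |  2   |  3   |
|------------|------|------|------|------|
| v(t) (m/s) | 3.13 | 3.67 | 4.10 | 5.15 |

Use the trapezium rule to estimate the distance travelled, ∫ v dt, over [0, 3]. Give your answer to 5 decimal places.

h = 1, n = 3.
(h/2)·[y₀ + 2y₁ + 2y₂ + y₃] = 0.5·(23.82) = 11.91000.

11.91000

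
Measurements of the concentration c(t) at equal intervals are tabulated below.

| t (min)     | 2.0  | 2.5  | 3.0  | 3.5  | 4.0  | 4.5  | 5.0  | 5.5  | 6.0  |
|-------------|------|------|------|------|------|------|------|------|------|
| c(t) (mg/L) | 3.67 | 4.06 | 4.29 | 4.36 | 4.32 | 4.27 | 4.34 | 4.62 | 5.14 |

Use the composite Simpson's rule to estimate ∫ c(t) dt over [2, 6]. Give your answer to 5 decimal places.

h = 0.5, n = 8.
(h/3)·[y₀ + 4y₁ + 2y₂ + 4y₃ + 2y₄ + 4y₅ + 2y₆ + 4y₇ + y₈] = 0.166667·(103.95) = 17.32500.

17.32500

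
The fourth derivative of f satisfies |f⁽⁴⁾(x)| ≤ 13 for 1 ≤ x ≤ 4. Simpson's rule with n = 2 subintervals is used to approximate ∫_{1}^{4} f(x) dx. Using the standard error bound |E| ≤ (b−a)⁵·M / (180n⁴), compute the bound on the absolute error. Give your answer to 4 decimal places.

1.0969

|E| ≤ (3)⁵·13 / (180·2⁴) = 3159/2880 = 1.0969.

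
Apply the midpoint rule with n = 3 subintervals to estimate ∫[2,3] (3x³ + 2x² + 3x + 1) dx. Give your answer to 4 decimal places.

69.6898

h = (3 − 2)/3 = 0.333333.
Midpoints m₁,…,m₃ = 2.166667, 2.5, 2.833333.
f(m₁)=47.402778, f(m₂)=67.875, f(m₃)=93.791667.
h·[f(m₁) + f(m₂) + f(m₃)] = 0.333333·(209.069444) = 69.6898.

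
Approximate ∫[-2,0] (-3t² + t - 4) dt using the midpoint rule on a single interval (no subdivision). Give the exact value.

-16

M = (b−a)·f(-1) = 2·(-8) = -16.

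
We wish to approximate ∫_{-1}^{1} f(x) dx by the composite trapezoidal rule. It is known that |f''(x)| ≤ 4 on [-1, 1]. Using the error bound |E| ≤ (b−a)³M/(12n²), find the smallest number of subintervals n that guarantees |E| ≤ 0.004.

26

Need 32/(12n²) ≤ 0.004.
n² ≥ 32/(12·0.004) = 666.667 ⇒ n ≥ 25.8199, so the smallest n is 26.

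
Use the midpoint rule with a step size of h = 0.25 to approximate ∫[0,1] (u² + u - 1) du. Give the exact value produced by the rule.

h = (1 − 0)/4 = 0.25.
Midpoints m₁,…,m₄ = 0.125, 0.375, 0.625, 0.875.
f(m₁)=-0.859375, f(m₂)=-0.484375, f(m₃)=0.015625, f(m₄)=0.640625.
h·[f(m₁) + f(m₂) + f(m₃) + f(m₄)] = 0.25·(-0.6875) = -0.171875.

-0.171875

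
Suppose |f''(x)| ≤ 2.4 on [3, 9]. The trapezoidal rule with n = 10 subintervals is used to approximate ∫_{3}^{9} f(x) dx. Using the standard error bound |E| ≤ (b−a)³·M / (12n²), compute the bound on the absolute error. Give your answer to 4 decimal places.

|E| ≤ (6)³·2.4 / (12·10²) = 518.4/1200 = 0.4320.

0.4320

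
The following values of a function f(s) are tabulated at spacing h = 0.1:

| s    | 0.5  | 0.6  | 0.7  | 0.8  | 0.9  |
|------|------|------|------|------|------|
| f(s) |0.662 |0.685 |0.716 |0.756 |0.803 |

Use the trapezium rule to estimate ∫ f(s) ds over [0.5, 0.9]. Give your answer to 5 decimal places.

h = 0.1, n = 4.
(h/2)·[y₀ + 2y₁ + 2y₂ + 2y₃ + y₄] = 0.05·(5.779) = 0.28895.

0.28895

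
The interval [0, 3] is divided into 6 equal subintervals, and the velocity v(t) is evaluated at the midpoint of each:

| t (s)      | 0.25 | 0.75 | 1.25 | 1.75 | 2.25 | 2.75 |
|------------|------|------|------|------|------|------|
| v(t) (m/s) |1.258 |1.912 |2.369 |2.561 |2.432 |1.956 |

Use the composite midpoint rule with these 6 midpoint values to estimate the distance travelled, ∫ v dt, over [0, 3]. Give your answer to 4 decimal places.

h = 0.5, n = 6.
h·[y(m₁) + y(m₂) + y(m₃) + y(m₄) + y(m₅) + y(m₆)] = 0.5·(12.488) = 6.2440.

6.2440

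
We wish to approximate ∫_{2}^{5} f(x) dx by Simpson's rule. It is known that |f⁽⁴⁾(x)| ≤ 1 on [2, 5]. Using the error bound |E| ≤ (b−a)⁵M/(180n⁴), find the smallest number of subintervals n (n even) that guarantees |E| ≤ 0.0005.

8

Need 243/(180n⁴) ≤ 0.0005.
n⁴ ≥ 243/(180·0.0005) = 2700 ⇒ n ≥ 7.2084, so the smallest even n is 8. (n must be even for Simpson's rule.)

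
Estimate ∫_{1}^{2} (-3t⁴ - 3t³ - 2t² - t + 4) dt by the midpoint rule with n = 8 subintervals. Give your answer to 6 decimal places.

h = (2 − 1)/8 = 0.125.
Midpoints m₁,…,m₈ = 1.0625, 1.1875, 1.3125, 1.4375, 1.5625, 1.6875, 1.8125, 1.9375.
f(m₁)=-6.7419891357421875, f(m₂)=-10.9971160888671875, f(m₃)=-16.4434051513671875, f(m₄)=-23.2917938232421875, f(m₅)=-31.7707977294921875, f(m₆)=-42.1265106201171875, f(m₇)=-54.6226043701171875, f(m₈)=-69.5403289794921875.
h·[f(m₁) + f(m₂) + f(m₃) + f(m₄) + f(m₅) + f(m₆) + f(m₇) + f(m₈)] = 0.125·(-255.5345458984375) = -31.941818.

-31.941818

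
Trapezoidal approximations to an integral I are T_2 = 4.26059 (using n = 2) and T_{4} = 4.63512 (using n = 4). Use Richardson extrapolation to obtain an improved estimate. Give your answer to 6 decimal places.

R = (4·T_{4} − T_2) / 3 = (4·4.63512 − 4.26059)/3 = (14.27989)/3 = 4.759963.

4.759963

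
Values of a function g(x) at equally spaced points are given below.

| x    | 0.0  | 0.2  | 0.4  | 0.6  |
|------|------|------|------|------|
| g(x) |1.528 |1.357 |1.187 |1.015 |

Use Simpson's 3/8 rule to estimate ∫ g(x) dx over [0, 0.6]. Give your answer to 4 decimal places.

0.7631

h = 0.2, n = 3.
(3h/8)·[y₀ + 3y₁ + 3y₂ + y₃] = 0.075·(10.175) = 0.7631.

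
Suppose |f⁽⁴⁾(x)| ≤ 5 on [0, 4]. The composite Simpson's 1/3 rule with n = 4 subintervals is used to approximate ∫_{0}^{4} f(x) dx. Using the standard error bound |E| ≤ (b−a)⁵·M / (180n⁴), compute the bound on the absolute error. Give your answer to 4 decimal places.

0.1111

|E| ≤ (4)⁵·5 / (180·4⁴) = 5120/46080 = 0.1111.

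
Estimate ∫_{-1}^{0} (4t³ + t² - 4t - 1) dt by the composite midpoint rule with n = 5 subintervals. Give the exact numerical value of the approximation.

h = (0 − (-1))/5 = 0.2.
Midpoints m₁,…,m₅ = -0.9, -0.7, -0.5, -0.3, -0.1.
f(m₁)=0.494, f(m₂)=0.918, f(m₃)=0.75, f(m₄)=0.182, f(m₅)=-0.594.
h·[f(m₁) + f(m₂) + f(m₃) + f(m₄) + f(m₅)] = 0.2·(1.75) = 0.35.

0.35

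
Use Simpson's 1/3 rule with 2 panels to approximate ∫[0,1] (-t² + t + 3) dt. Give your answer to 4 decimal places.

3.1667

h = (1 − 0)/2 = 0.5.
Nodes t₀,…,t₂ = 0, 0.5, 1.
f(t) = -t² + t + 3: f₀=3, f₁=3.25, f₂=3.
(h/3)·[f₀ + 4f₁ + f₂] = 0.166667·(19) = 3.1667.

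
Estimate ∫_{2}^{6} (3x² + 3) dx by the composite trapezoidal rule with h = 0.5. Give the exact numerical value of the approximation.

h = (6 − 2)/8 = 0.5.
Nodes x₀,…,x₈ = 2, 2.5, 3, 3.5, 4, 4.5, 5, 5.5, 6.
f(x) = 3x² + 3: f₀=15, f₁=21.75, f₂=30, f₃=39.75, f₄=51, f₅=63.75, f₆=78, f₇=93.75, f₈=111.
(h/2)·[f₀ + 2f₁ + 2f₂ + 2f₃ + 2f₄ + 2f₅ + 2f₆ + 2f₇ + f₈] = 0.25·(882) = 220.5.

220.5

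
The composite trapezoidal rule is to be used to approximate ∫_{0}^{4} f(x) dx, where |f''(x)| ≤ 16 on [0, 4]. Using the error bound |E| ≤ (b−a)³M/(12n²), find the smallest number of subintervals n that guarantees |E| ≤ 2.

Need 1024/(12n²) ≤ 2.
n² ≥ 1024/(12·2) = 42.6667 ⇒ n ≥ 6.5320, so the smallest n is 7.

7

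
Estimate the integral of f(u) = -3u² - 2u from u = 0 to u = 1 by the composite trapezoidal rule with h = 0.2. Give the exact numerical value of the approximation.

h = (1 − 0)/5 = 0.2.
Nodes u₀,…,u₅ = 0, 0.2, 0.4, 0.6, 0.8, 1.
f(u) = -3u² - 2u: f₀=0, f₁=-0.52, f₂=-1.28, f₃=-2.28, f₄=-3.52, f₅=-5.
(h/2)·[f₀ + 2f₁ + 2f₂ + 2f₃ + 2f₄ + f₅] = 0.1·(-20.2) = -2.02.

-2.02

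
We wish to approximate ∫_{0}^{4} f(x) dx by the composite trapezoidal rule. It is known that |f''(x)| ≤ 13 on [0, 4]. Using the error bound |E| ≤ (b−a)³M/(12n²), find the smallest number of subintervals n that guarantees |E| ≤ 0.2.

19

Need 832/(12n²) ≤ 0.2.
n² ≥ 832/(12·0.2) = 346.667 ⇒ n ≥ 18.6190, so the smallest n is 19.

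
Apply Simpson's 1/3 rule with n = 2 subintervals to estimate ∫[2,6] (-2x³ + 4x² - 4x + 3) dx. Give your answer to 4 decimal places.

h = (6 − 2)/2 = 2.
Nodes x₀,…,x₂ = 2, 4, 6.
f(x) = -2x³ + 4x² - 4x + 3: f₀=-5, f₁=-77, f₂=-309.
(h/3)·[f₀ + 4f₁ + f₂] = 0.666667·(-622) = -414.6667.

-414.6667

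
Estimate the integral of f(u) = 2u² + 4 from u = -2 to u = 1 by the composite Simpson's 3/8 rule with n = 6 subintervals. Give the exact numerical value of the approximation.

h = (1 − (-2))/6 = 0.5.
Nodes u₀,…,u₆ = -2, -1.5, -1, -0.5, 0, 0.5, 1.
f(u) = 2u² + 4: f₀=12, f₁=8.5, f₂=6, f₃=4.5, f₄=4, f₅=4.5, f₆=6.
(3h/8)·[f₀ + 3f₁ + 3f₂ + 2f₃ + 3f₄ + 3f₅ + f₆] = 0.1875·(96) = 18.

18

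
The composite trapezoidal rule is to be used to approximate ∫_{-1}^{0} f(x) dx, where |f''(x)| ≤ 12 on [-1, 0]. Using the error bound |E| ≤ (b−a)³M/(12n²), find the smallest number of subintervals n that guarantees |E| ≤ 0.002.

Need 12/(12n²) ≤ 0.002.
n² ≥ 12/(12·0.002) = 500 ⇒ n ≥ 22.3607, so the smallest n is 23.

23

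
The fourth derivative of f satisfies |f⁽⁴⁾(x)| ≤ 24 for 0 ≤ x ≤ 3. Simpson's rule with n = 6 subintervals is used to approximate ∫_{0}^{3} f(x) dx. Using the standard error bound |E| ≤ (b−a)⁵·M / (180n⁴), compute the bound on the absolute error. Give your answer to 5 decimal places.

|E| ≤ (3)⁵·24 / (180·6⁴) = 5832/233280 = 0.02500.

0.02500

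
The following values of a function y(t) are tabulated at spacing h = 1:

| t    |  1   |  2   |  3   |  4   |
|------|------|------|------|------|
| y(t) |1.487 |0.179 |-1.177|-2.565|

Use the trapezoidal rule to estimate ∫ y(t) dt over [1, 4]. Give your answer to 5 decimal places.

h = 1, n = 3.
(h/2)·[y₀ + 2y₁ + 2y₂ + y₃] = 0.5·(-3.074) = -1.53700.

-1.53700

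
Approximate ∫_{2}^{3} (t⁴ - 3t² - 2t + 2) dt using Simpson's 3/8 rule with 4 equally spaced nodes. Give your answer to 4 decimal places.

h = (3 − 2)/3 = 0.333333.
Nodes t₀,…,t₃ = 2, 2.333333, 2.666667, 3.
f(t) = t⁴ - 3t² - 2t + 2: f₀=2, f₁=10.641975, f₂=25.901235, f₃=50.
(3h/8)·[f₀ + 3f₁ + 3f₂ + f₃] = 0.125·(161.629630) = 20.2037.

20.2037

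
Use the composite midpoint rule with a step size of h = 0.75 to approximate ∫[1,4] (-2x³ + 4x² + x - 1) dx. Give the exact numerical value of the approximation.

h = (4 − 1)/4 = 0.75.
Midpoints m₁,…,m₄ = 1.375, 2.125, 2.875, 3.625.
f(m₁)=2.73828125, f(m₂)=-0.00390625, f(m₃)=-12.58984375, f(m₄)=-40.08203125.
h·[f(m₁) + f(m₂) + f(m₃) + f(m₄)] = 0.75·(-49.9375) = -37.453125.

-37.453125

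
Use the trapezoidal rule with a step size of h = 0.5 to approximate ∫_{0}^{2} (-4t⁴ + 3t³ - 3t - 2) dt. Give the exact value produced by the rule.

-25.5

h = (2 − 0)/4 = 0.5.
Nodes t₀,…,t₄ = 0, 0.5, 1, 1.5, 2.
f(t) = -4t⁴ + 3t³ - 3t - 2: f₀=-2, f₁=-3.375, f₂=-6, f₃=-16.625, f₄=-48.
(h/2)·[f₀ + 2f₁ + 2f₂ + 2f₃ + f₄] = 0.25·(-102) = -25.5.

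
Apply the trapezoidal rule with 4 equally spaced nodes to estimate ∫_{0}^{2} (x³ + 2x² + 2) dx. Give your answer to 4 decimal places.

h = (2 − 0)/3 = 0.666667.
Nodes x₀,…,x₃ = 0, 0.666667, 1.333333, 2.
f(x) = x³ + 2x² + 2: f₀=2, f₁=3.185185, f₂=7.925926, f₃=18.
(h/2)·[f₀ + 2f₁ + 2f₂ + f₃] = 0.333333·(42.222222) = 14.0741.

14.0741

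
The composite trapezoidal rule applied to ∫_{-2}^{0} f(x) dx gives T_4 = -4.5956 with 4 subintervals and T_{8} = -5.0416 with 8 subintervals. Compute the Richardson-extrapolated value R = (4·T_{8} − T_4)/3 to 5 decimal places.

R = (4·T_{8} − T_4) / 3 = (4·(-5.0416) − (-4.5956))/3 = (-15.5708)/3 = -5.19027.

-5.19027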